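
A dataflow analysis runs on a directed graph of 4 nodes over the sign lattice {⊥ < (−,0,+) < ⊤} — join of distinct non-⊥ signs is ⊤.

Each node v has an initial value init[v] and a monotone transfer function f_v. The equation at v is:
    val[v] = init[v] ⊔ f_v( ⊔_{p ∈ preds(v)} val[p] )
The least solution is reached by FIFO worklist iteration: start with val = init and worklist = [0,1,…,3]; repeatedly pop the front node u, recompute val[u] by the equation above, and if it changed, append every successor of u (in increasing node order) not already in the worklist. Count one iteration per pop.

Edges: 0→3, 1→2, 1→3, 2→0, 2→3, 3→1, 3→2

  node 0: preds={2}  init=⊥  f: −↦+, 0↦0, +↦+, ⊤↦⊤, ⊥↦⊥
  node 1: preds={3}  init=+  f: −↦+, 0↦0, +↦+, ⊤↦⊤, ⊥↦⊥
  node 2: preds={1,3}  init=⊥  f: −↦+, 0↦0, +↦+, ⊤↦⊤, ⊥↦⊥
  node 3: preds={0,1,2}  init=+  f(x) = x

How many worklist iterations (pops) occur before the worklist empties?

6

Iteration log — 6 steps:
  step 1. node 0  ⊔preds=⊥  new=⊥  stable
  step 2. node 1  ⊔preds=+  new=+  stable
  step 3. node 2  ⊔preds=+  new=+  old=⊥  +wl: 0
  step 4. node 3  ⊔preds=+  new=+  stable
  step 5. node 0  ⊔preds=+  new=+  old=⊥  +wl: 3
  step 6. node 3  ⊔preds=+  new=+  stable

Least fixpoint reached:
  node 0: +
  node 1: +
  node 2: +
  node 3: +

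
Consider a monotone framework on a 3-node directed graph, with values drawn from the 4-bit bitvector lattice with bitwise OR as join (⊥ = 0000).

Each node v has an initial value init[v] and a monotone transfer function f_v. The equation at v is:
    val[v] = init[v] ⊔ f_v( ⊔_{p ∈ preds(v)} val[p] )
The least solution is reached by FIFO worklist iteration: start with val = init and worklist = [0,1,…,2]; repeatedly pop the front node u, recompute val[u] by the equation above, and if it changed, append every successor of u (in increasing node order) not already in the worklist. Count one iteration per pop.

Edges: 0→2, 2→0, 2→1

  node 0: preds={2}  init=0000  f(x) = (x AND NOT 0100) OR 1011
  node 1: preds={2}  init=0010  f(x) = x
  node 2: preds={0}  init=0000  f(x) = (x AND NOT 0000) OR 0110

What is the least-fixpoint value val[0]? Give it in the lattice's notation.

1011

Iteration log — 5 steps:
  step 1. node 0  ⊔preds=0000  new=1011  old=0000  +wl: 
  step 2. node 1  ⊔preds=0000  new=0010  stable
  step 3. node 2  ⊔preds=1011  new=1111  old=0000  +wl: 0,1
  step 4. node 0  ⊔preds=1111  new=1011  stable
  step 5. node 1  ⊔preds=1111  new=1111  old=0010  +wl: 

Least fixpoint reached:
  node 0: 1011
  node 1: 1111
  node 2: 1111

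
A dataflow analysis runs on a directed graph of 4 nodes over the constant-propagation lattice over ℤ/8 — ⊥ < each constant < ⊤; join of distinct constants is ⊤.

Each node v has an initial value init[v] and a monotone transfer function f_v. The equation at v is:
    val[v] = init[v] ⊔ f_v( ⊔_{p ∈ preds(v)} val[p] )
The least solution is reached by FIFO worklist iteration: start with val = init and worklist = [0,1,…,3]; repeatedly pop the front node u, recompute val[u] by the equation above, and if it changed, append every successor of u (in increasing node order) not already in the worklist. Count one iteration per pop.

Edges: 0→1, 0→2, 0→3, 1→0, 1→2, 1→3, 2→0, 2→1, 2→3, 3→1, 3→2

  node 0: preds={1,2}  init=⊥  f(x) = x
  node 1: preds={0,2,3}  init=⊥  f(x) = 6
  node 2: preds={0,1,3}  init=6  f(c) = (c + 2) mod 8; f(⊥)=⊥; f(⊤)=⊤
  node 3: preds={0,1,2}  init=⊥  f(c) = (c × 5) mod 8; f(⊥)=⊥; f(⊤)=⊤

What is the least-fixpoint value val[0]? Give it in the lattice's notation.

⊤

Trace (8 dequeues):
  [1] u=0 | in 6 | out 6 | prev ⊥ | push {}
  [2] u=1 | in 6 | out 6 | prev ⊥ | push {0}
  [3] u=2 | in 6 | out ⊤ | prev 6 | push {1}
  [4] u=3 | in ⊤ | out ⊤ | prev ⊥ | push {2}
  [5] u=0 | in ⊤ | out ⊤ | prev 6 | push {3}
  [6] u=1 | in ⊤ | out 6 | ==
  [7] u=2 | in ⊤ | out ⊤ | ==
  [8] u=3 | in ⊤ | out ⊤ | ==

Converged values:
  [0] ⊤
  [1] 6
  [2] ⊤
  [3] ⊤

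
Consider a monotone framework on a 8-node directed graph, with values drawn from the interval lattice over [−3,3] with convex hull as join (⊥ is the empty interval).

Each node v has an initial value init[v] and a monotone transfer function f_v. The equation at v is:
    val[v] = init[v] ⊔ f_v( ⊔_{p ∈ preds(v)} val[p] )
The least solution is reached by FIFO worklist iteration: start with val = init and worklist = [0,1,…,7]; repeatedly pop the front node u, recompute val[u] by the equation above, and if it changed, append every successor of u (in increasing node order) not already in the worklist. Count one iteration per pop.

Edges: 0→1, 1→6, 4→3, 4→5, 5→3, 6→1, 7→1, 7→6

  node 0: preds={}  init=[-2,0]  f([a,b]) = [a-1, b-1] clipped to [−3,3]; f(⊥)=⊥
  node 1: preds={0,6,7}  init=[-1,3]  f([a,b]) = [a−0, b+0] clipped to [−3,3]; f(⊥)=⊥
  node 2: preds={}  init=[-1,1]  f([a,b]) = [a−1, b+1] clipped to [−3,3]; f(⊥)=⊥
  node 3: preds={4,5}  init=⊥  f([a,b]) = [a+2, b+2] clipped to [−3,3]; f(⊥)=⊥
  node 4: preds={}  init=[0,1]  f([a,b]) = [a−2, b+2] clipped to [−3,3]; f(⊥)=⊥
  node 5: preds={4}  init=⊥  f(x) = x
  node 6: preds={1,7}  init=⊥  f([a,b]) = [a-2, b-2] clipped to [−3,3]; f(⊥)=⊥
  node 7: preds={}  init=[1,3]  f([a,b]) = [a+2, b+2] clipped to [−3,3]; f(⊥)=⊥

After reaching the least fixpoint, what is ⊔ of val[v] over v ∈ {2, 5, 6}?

Trace (11 dequeues):
  [1] u=0 | in ⊥ | out [-2,0] | ==
  [2] u=1 | in [-2,3] | out [-2,3] | prev [-1,3] | push {}
  [3] u=2 | in ⊥ | out [-1,1] | ==
  [4] u=3 | in [0,1] | out [2,3] | prev ⊥ | push {}
  [5] u=4 | in ⊥ | out [0,1] | ==
  [6] u=5 | in [0,1] | out [0,1] | prev ⊥ | push {3}
  [7] u=6 | in [-2,3] | out [-3,1] | prev ⊥ | push {1}
  [8] u=7 | in ⊥ | out [1,3] | ==
  [9] u=3 | in [0,1] | out [2,3] | ==
  [10] u=1 | in [-3,3] | out [-3,3] | prev [-2,3] | push {6}
  [11] u=6 | in [-3,3] | out [-3,1] | ==

Converged values:
  [0] [-2,0]
  [1] [-3,3]
  [2] [-1,1]
  [3] [2,3]
  [4] [0,1]
  [5] [0,1]
  [6] [-3,1]
  [7] [1,3]

[-3,1]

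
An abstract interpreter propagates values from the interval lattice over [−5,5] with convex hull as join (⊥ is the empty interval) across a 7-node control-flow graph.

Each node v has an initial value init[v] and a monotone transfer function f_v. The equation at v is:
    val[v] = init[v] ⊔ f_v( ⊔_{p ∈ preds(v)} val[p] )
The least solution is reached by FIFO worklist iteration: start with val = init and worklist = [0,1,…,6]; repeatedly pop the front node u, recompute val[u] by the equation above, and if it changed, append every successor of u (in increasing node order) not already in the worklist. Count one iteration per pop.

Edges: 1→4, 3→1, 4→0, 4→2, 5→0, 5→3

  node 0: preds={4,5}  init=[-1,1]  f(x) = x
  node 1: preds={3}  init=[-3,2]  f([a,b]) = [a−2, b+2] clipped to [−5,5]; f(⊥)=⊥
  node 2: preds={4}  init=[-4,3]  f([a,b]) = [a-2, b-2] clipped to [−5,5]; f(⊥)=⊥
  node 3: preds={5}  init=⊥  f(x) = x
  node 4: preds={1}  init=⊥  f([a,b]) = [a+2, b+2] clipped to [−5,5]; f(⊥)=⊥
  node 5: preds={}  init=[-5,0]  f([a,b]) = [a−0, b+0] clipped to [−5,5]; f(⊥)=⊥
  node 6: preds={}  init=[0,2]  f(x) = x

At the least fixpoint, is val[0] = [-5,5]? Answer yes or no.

no

Trace (13 dequeues):
  [1] u=0 | in [-5,0] | out [-5,1] | prev [-1,1] | push {}
  [2] u=1 | in ⊥ | out [-3,2] | ==
  [3] u=2 | in ⊥ | out [-4,3] | ==
  [4] u=3 | in [-5,0] | out [-5,0] | prev ⊥ | push {1}
  [5] u=4 | in [-3,2] | out [-1,4] | prev ⊥ | push {0,2}
  [6] u=5 | in ⊥ | out [-5,0] | ==
  [7] u=6 | in ⊥ | out [0,2] | ==
  [8] u=1 | in [-5,0] | out [-5,2] | prev [-3,2] | push {4}
  [9] u=0 | in [-5,4] | out [-5,4] | prev [-5,1] | push {}
  [10] u=2 | in [-1,4] | out [-4,3] | ==
  [11] u=4 | in [-5,2] | out [-3,4] | prev [-1,4] | push {0,2}
  [12] u=0 | in [-5,4] | out [-5,4] | ==
  [13] u=2 | in [-3,4] | out [-5,3] | prev [-4,3] | push {}

Converged values:
  [0] [-5,4]
  [1] [-5,2]
  [2] [-5,3]
  [3] [-5,0]
  [4] [-3,4]
  [5] [-5,0]
  [6] [0,2]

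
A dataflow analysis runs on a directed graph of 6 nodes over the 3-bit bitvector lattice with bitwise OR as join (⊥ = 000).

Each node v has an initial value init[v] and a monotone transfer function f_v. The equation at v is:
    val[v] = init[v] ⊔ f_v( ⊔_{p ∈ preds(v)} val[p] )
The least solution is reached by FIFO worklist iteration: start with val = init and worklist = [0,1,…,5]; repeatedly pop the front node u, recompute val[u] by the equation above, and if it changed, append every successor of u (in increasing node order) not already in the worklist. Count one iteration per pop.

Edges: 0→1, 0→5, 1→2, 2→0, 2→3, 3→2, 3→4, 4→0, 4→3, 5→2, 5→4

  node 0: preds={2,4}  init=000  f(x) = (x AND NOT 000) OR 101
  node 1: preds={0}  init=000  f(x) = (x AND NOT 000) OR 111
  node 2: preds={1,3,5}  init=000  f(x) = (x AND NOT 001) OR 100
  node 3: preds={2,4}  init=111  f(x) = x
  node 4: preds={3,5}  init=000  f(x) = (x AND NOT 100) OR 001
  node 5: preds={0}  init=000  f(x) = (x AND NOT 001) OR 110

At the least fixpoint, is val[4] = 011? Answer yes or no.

yes

Trace (12 dequeues):
  [1] u=0 | in 000 | out 101 | prev 000 | push {}
  [2] u=1 | in 101 | out 111 | prev 000 | push {}
  [3] u=2 | in 111 | out 110 | prev 000 | push {0}
  [4] u=3 | in 110 | out 111 | ==
  [5] u=4 | in 111 | out 011 | prev 000 | push {3}
  [6] u=5 | in 101 | out 110 | prev 000 | push {2,4}
  [7] u=0 | in 111 | out 111 | prev 101 | push {1,5}
  [8] u=3 | in 111 | out 111 | ==
  [9] u=2 | in 111 | out 110 | ==
  [10] u=4 | in 111 | out 011 | ==
  [11] u=1 | in 111 | out 111 | ==
  [12] u=5 | in 111 | out 110 | ==

Converged values:
  [0] 111
  [1] 111
  [2] 110
  [3] 111
  [4] 011
  [5] 110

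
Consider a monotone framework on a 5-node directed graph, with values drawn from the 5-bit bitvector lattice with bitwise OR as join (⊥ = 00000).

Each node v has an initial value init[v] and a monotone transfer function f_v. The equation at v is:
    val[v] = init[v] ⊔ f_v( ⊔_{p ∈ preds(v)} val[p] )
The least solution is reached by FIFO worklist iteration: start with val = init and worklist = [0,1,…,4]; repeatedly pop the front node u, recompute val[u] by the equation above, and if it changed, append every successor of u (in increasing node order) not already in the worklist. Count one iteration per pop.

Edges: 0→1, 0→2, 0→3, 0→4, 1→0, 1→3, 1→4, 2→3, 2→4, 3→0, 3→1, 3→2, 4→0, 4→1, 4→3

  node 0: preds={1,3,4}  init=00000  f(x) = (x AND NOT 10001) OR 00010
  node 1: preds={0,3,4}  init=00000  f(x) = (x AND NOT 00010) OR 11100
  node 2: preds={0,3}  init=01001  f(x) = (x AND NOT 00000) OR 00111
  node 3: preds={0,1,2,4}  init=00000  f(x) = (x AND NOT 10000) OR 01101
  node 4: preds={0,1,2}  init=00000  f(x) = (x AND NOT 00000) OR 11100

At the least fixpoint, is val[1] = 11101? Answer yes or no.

yes

Worklist (11 pops):
  #1 pop 0: in=00000 → 00010 (was 00000); enqueue []
  #2 pop 1: in=00010 → 11100 (was 00000); enqueue [0]
  #3 pop 2: in=00010 → 01111 (was 01001); enqueue []
  #4 pop 3: in=11111 → 01111 (was 00000); enqueue [1,2]
  #5 pop 4: in=11111 → 11111 (was 00000); enqueue [3]
  #6 pop 0: in=11111 → 01110 (was 00010); enqueue [4]
  #7 pop 1: in=11111 → 11101 (was 11100); enqueue [0]
  #8 pop 2: in=01111 → 01111 (no change)
  #9 pop 3: in=11111 → 01111 (no change)
  #10 pop 4: in=11111 → 11111 (no change)
  #11 pop 0: in=11111 → 01110 (no change)

Fixpoint:
  val[0] = 01110
  val[1] = 11101
  val[2] = 01111
  val[3] = 01111
  val[4] = 11111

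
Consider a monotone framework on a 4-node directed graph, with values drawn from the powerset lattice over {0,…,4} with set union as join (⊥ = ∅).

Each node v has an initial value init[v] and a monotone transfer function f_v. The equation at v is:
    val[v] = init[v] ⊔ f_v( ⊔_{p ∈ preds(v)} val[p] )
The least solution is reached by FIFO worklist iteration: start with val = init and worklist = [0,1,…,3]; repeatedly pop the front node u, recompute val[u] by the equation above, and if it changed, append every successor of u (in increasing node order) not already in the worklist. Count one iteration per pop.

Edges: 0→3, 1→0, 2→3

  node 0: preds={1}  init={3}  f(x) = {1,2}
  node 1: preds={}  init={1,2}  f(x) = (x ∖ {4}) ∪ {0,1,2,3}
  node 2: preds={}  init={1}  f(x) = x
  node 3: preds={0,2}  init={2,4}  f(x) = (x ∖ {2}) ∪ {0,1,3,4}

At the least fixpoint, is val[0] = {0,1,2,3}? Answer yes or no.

Worklist (5 pops):
  #1 pop 0: in={1,2} → {1,2,3} (was {3}); enqueue []
  #2 pop 1: in={} → {0,1,2,3} (was {1,2}); enqueue [0]
  #3 pop 2: in={} → {1} (no change)
  #4 pop 3: in={1,2,3} → {0,1,2,3,4} (was {2,4}); enqueue []
  #5 pop 0: in={0,1,2,3} → {1,2,3} (no change)

Fixpoint:
  val[0] = {1,2,3}
  val[1] = {0,1,2,3}
  val[2] = {1}
  val[3] = {0,1,2,3,4}

no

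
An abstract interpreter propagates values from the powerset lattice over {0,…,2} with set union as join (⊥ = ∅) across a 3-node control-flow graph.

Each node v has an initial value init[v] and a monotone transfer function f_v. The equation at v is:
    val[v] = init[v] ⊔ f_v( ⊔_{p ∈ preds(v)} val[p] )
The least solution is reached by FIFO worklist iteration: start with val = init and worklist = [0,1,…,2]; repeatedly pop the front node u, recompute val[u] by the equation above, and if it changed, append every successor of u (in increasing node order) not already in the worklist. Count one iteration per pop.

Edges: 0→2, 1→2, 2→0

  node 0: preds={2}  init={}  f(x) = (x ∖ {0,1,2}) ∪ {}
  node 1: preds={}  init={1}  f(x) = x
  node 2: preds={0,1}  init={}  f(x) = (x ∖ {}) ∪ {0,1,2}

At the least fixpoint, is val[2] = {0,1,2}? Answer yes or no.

yes

Trace (4 dequeues):
  [1] u=0 | in {} | out {} | ==
  [2] u=1 | in {} | out {1} | ==
  [3] u=2 | in {1} | out {0,1,2} | prev {} | push {0}
  [4] u=0 | in {0,1,2} | out {} | ==

Converged values:
  [0] {}
  [1] {1}
  [2] {0,1,2}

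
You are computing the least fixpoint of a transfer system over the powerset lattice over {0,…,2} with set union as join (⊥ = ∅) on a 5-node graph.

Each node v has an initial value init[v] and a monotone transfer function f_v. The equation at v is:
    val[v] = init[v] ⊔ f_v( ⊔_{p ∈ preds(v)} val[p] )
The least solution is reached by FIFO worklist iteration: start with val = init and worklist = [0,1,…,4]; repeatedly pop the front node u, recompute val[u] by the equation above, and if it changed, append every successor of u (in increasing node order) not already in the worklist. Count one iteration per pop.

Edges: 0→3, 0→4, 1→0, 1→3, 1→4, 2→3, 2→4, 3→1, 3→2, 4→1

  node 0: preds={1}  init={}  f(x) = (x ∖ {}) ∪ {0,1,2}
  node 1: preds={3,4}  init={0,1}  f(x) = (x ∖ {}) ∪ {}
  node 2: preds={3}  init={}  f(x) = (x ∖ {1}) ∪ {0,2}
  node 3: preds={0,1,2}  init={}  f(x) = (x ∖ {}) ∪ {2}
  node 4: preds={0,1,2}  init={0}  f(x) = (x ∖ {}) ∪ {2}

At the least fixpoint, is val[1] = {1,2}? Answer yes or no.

Worklist (10 pops):
  #1 pop 0: in={0,1} → {0,1,2} (was {}); enqueue []
  #2 pop 1: in={0} → {0,1} (no change)
  #3 pop 2: in={} → {0,2} (was {}); enqueue []
  #4 pop 3: in={0,1,2} → {0,1,2} (was {}); enqueue [1,2]
  #5 pop 4: in={0,1,2} → {0,1,2} (was {0}); enqueue []
  #6 pop 1: in={0,1,2} → {0,1,2} (was {0,1}); enqueue [0,3,4]
  #7 pop 2: in={0,1,2} → {0,2} (no change)
  #8 pop 0: in={0,1,2} → {0,1,2} (no change)
  #9 pop 3: in={0,1,2} → {0,1,2} (no change)
  #10 pop 4: in={0,1,2} → {0,1,2} (no change)

Fixpoint:
  val[0] = {0,1,2}
  val[1] = {0,1,2}
  val[2] = {0,2}
  val[3] = {0,1,2}
  val[4] = {0,1,2}

no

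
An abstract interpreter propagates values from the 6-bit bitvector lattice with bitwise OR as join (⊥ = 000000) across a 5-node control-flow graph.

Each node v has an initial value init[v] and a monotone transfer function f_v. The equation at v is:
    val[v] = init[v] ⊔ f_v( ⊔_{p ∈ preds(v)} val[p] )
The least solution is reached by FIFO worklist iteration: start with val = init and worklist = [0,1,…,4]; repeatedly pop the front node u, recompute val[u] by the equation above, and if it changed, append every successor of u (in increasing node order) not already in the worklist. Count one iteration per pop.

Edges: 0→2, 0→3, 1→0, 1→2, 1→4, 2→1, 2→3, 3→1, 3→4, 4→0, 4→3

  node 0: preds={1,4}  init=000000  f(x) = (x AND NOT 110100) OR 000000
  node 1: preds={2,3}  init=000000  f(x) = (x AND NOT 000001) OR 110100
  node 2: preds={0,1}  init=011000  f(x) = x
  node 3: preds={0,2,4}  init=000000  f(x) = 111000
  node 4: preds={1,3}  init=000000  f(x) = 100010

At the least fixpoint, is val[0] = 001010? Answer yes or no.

Trace (14 dequeues):
  [1] u=0 | in 000000 | out 000000 | ==
  [2] u=1 | in 011000 | out 111100 | prev 000000 | push {0}
  [3] u=2 | in 111100 | out 111100 | prev 011000 | push {1}
  [4] u=3 | in 111100 | out 111000 | prev 000000 | push {}
  [5] u=4 | in 111100 | out 100010 | prev 000000 | push {3}
  [6] u=0 | in 111110 | out 001010 | prev 000000 | push {2}
  [7] u=1 | in 111100 | out 111100 | ==
  [8] u=3 | in 111110 | out 111000 | ==
  [9] u=2 | in 111110 | out 111110 | prev 111100 | push {1,3}
  [10] u=1 | in 111110 | out 111110 | prev 111100 | push {0,2,4}
  [11] u=3 | in 111110 | out 111000 | ==
  [12] u=0 | in 111110 | out 001010 | ==
  [13] u=2 | in 111110 | out 111110 | ==
  [14] u=4 | in 111110 | out 100010 | ==

Converged values:
  [0] 001010
  [1] 111110
  [2] 111110
  [3] 111000
  [4] 100010

yes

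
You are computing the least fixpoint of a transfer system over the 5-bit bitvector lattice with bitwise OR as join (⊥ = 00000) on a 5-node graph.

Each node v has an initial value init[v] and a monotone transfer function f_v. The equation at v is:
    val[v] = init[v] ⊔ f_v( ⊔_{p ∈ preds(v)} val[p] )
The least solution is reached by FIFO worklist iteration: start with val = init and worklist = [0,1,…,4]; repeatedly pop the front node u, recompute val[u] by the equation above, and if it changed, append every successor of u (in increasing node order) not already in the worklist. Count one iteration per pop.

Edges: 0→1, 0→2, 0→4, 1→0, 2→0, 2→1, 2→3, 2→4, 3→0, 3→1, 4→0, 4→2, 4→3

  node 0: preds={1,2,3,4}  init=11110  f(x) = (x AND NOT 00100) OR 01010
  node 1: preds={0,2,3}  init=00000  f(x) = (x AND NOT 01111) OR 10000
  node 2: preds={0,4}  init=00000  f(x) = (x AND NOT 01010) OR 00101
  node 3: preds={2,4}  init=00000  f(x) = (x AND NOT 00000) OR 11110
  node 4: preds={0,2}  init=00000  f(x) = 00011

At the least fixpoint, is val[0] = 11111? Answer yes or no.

Trace (10 dequeues):
  [1] u=0 | in 00000 | out 11110 | ==
  [2] u=1 | in 11110 | out 10000 | prev 00000 | push {0}
  [3] u=2 | in 11110 | out 10101 | prev 00000 | push {1}
  [4] u=3 | in 10101 | out 11111 | prev 00000 | push {}
  [5] u=4 | in 11111 | out 00011 | prev 00000 | push {2,3}
  [6] u=0 | in 11111 | out 11111 | prev 11110 | push {4}
  [7] u=1 | in 11111 | out 10000 | ==
  [8] u=2 | in 11111 | out 10101 | ==
  [9] u=3 | in 10111 | out 11111 | ==
  [10] u=4 | in 11111 | out 00011 | ==

Converged values:
  [0] 11111
  [1] 10000
  [2] 10101
  [3] 11111
  [4] 00011

yes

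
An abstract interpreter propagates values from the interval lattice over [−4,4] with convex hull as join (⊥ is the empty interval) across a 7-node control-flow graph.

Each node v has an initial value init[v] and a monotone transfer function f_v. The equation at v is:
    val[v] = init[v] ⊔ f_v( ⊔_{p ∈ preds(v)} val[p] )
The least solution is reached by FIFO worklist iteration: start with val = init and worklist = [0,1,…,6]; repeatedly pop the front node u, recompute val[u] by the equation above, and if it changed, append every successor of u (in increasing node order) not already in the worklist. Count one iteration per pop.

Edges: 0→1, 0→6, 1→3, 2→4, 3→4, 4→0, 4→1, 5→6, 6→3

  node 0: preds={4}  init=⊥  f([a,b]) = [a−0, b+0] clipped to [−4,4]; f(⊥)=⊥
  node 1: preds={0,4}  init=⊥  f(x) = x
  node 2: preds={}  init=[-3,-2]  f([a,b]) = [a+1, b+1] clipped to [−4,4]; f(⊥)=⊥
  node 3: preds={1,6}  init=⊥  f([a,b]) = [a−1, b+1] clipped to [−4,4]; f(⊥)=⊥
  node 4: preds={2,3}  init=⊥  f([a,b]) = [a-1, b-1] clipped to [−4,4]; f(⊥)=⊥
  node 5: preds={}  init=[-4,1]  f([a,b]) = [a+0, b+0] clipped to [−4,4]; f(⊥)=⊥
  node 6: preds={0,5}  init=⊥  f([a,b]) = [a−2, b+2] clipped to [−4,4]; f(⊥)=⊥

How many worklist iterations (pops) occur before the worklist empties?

16

Iteration log — 16 steps:
  step 1. node 0  ⊔preds=⊥  new=⊥  stable
  step 2. node 1  ⊔preds=⊥  new=⊥  stable
  step 3. node 2  ⊔preds=⊥  new=[-3,-2]  stable
  step 4. node 3  ⊔preds=⊥  new=⊥  stable
  step 5. node 4  ⊔preds=[-3,-2]  new=[-4,-3]  old=⊥  +wl: 0,1
  step 6. node 5  ⊔preds=⊥  new=[-4,1]  stable
  step 7. node 6  ⊔preds=[-4,1]  new=[-4,3]  old=⊥  +wl: 3
  step 8. node 0  ⊔preds=[-4,-3]  new=[-4,-3]  old=⊥  +wl: 6
  step 9. node 1  ⊔preds=[-4,-3]  new=[-4,-3]  old=⊥  +wl: 
  step 10. node 3  ⊔preds=[-4,3]  new=[-4,4]  old=⊥  +wl: 4
  step 11. node 6  ⊔preds=[-4,1]  new=[-4,3]  stable
  step 12. node 4  ⊔preds=[-4,4]  new=[-4,3]  old=[-4,-3]  +wl: 0,1
  step 13. node 0  ⊔preds=[-4,3]  new=[-4,3]  old=[-4,-3]  +wl: 6
  step 14. node 1  ⊔preds=[-4,3]  new=[-4,3]  old=[-4,-3]  +wl: 3
  step 15. node 6  ⊔preds=[-4,3]  new=[-4,4]  old=[-4,3]  +wl: 
  step 16. node 3  ⊔preds=[-4,4]  new=[-4,4]  stable

Least fixpoint reached:
  node 0: [-4,3]
  node 1: [-4,3]
  node 2: [-3,-2]
  node 3: [-4,4]
  node 4: [-4,3]
  node 5: [-4,1]
  node 6: [-4,4]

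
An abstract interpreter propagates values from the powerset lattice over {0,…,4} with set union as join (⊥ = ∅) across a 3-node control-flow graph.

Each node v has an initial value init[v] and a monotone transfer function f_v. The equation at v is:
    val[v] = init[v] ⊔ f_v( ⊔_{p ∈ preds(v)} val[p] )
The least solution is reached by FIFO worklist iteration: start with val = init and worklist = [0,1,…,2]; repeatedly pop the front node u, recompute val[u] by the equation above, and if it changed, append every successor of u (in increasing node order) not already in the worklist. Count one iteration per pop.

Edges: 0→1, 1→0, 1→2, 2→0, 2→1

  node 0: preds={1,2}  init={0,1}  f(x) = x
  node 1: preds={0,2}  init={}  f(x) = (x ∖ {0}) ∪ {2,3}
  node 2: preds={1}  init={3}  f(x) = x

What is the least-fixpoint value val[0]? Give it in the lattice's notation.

{0,1,2,3}

Trace (5 dequeues):
  [1] u=0 | in {3} | out {0,1,3} | prev {0,1} | push {}
  [2] u=1 | in {0,1,3} | out {1,2,3} | prev {} | push {0}
  [3] u=2 | in {1,2,3} | out {1,2,3} | prev {3} | push {1}
  [4] u=0 | in {1,2,3} | out {0,1,2,3} | prev {0,1,3} | push {}
  [5] u=1 | in {0,1,2,3} | out {1,2,3} | ==

Converged values:
  [0] {0,1,2,3}
  [1] {1,2,3}
  [2] {1,2,3}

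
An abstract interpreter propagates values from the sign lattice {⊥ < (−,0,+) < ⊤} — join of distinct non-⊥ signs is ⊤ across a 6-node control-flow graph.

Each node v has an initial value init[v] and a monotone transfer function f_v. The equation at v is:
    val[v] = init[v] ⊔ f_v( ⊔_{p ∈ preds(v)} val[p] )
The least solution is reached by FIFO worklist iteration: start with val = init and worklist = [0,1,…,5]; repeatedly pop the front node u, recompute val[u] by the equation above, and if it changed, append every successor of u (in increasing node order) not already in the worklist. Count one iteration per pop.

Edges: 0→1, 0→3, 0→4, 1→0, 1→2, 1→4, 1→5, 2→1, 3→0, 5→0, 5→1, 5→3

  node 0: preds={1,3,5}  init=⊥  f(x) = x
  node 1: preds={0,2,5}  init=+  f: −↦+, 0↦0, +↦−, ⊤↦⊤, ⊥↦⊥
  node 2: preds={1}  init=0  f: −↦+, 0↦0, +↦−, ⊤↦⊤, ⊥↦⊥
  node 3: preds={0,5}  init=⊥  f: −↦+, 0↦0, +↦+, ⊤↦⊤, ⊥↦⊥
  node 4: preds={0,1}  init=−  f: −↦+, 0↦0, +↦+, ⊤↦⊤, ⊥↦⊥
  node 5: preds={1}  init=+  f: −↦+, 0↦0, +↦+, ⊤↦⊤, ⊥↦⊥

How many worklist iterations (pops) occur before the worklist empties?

Worklist (11 pops):
  #1 pop 0: in=+ → + (was ⊥); enqueue []
  #2 pop 1: in=⊤ → ⊤ (was +); enqueue [0]
  #3 pop 2: in=⊤ → ⊤ (was 0); enqueue [1]
  #4 pop 3: in=+ → + (was ⊥); enqueue []
  #5 pop 4: in=⊤ → ⊤ (was −); enqueue []
  #6 pop 5: in=⊤ → ⊤ (was +); enqueue [3]
  #7 pop 0: in=⊤ → ⊤ (was +); enqueue [4]
  #8 pop 1: in=⊤ → ⊤ (no change)
  #9 pop 3: in=⊤ → ⊤ (was +); enqueue [0]
  #10 pop 4: in=⊤ → ⊤ (no change)
  #11 pop 0: in=⊤ → ⊤ (no change)

Fixpoint:
  val[0] = ⊤
  val[1] = ⊤
  val[2] = ⊤
  val[3] = ⊤
  val[4] = ⊤
  val[5] = ⊤

11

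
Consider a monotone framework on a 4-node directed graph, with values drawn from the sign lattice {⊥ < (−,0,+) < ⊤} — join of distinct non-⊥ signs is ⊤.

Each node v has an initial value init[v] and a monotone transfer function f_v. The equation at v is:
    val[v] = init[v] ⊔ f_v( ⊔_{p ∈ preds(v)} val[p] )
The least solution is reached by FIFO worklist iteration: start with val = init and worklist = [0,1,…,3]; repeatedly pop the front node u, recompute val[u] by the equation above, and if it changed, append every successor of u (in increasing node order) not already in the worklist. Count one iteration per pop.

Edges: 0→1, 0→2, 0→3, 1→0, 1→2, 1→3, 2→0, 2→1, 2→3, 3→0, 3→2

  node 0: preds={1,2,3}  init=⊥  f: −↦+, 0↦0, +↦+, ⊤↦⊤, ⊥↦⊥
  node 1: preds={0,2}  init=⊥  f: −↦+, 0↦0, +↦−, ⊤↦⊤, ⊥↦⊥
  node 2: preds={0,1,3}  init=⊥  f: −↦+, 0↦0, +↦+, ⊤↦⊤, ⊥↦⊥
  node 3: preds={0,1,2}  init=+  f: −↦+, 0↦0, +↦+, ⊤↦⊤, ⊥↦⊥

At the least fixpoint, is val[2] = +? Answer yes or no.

Iteration log — 9 steps:
  step 1. node 0  ⊔preds=+  new=+  old=⊥  +wl: 
  step 2. node 1  ⊔preds=+  new=−  old=⊥  +wl: 0
  step 3. node 2  ⊔preds=⊤  new=⊤  old=⊥  +wl: 1
  step 4. node 3  ⊔preds=⊤  new=⊤  old=+  +wl: 2
  step 5. node 0  ⊔preds=⊤  new=⊤  old=+  +wl: 3
  step 6. node 1  ⊔preds=⊤  new=⊤  old=−  +wl: 0
  step 7. node 2  ⊔preds=⊤  new=⊤  stable
  step 8. node 3  ⊔preds=⊤  new=⊤  stable
  step 9. node 0  ⊔preds=⊤  new=⊤  stable

Least fixpoint reached:
  node 0: ⊤
  node 1: ⊤
  node 2: ⊤
  node 3: ⊤

no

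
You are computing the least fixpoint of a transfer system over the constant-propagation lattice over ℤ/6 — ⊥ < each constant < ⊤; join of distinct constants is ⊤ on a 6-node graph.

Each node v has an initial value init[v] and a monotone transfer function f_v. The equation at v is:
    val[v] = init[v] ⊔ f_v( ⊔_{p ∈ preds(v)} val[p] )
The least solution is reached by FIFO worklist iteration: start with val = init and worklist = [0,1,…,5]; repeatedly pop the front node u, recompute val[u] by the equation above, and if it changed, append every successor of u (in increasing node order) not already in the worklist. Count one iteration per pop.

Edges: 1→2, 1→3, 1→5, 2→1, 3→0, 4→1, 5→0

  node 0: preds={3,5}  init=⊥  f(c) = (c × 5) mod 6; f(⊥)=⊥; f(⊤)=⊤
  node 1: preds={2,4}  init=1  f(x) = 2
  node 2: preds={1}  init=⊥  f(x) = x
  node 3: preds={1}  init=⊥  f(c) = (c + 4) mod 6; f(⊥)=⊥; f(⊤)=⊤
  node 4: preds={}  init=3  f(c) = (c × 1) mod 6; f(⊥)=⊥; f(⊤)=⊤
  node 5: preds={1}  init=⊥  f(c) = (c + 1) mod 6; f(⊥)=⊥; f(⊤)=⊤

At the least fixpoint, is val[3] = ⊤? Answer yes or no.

yes

Worklist (8 pops):
  #1 pop 0: in=⊥ → ⊥ (no change)
  #2 pop 1: in=3 → ⊤ (was 1); enqueue []
  #3 pop 2: in=⊤ → ⊤ (was ⊥); enqueue [1]
  #4 pop 3: in=⊤ → ⊤ (was ⊥); enqueue [0]
  #5 pop 4: in=⊥ → 3 (no change)
  #6 pop 5: in=⊤ → ⊤ (was ⊥); enqueue []
  #7 pop 1: in=⊤ → ⊤ (no change)
  #8 pop 0: in=⊤ → ⊤ (was ⊥); enqueue []

Fixpoint:
  val[0] = ⊤
  val[1] = ⊤
  val[2] = ⊤
  val[3] = ⊤
  val[4] = 3
  val[5] = ⊤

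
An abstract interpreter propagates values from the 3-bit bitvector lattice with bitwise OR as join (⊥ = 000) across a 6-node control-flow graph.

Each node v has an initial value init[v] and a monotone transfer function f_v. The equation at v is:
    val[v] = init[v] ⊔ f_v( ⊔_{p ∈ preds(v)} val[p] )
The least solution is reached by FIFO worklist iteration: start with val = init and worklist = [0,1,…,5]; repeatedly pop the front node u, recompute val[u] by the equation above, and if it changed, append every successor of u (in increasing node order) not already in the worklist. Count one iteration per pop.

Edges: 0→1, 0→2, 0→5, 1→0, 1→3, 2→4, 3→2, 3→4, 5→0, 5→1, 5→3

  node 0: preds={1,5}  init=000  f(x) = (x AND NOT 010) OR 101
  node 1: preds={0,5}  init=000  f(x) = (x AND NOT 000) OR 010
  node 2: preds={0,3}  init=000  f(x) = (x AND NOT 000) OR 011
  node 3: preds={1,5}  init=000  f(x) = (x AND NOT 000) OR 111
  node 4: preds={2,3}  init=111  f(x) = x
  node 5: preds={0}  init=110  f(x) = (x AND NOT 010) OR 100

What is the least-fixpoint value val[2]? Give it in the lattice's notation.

Trace (10 dequeues):
  [1] u=0 | in 110 | out 101 | prev 000 | push {}
  [2] u=1 | in 111 | out 111 | prev 000 | push {0}
  [3] u=2 | in 101 | out 111 | prev 000 | push {}
  [4] u=3 | in 111 | out 111 | prev 000 | push {2}
  [5] u=4 | in 111 | out 111 | ==
  [6] u=5 | in 101 | out 111 | prev 110 | push {1,3}
  [7] u=0 | in 111 | out 101 | ==
  [8] u=2 | in 111 | out 111 | ==
  [9] u=1 | in 111 | out 111 | ==
  [10] u=3 | in 111 | out 111 | ==

Converged values:
  [0] 101
  [1] 111
  [2] 111
  [3] 111
  [4] 111
  [5] 111

111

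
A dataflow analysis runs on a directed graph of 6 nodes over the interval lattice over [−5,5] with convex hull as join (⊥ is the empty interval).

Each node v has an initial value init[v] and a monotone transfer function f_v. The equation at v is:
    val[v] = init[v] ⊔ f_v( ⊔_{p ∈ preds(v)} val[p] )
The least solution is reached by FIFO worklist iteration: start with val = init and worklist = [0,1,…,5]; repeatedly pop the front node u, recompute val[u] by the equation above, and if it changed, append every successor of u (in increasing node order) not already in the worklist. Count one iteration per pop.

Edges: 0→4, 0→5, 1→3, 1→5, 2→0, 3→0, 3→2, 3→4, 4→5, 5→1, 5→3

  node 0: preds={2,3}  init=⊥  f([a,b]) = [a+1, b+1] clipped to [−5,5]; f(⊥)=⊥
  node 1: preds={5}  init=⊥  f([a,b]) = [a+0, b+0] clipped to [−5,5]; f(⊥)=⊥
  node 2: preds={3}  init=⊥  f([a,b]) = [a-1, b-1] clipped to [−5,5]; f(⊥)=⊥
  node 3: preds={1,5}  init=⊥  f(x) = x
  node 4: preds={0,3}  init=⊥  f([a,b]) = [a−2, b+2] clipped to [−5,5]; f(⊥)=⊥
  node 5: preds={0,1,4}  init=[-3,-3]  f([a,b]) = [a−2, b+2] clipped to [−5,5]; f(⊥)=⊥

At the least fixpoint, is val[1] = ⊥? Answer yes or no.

Worklist (23 pops):
  #1 pop 0: in=⊥ → ⊥ (no change)
  #2 pop 1: in=[-3,-3] → [-3,-3] (was ⊥); enqueue []
  #3 pop 2: in=⊥ → ⊥ (no change)
  #4 pop 3: in=[-3,-3] → [-3,-3] (was ⊥); enqueue [0,2]
  #5 pop 4: in=[-3,-3] → [-5,-1] (was ⊥); enqueue []
  #6 pop 5: in=[-5,-1] → [-5,1] (was [-3,-3]); enqueue [1,3]
  #7 pop 0: in=[-3,-3] → [-2,-2] (was ⊥); enqueue [4,5]
  #8 pop 2: in=[-3,-3] → [-4,-4] (was ⊥); enqueue [0]
  #9 pop 1: in=[-5,1] → [-5,1] (was [-3,-3]); enqueue []
  #10 pop 3: in=[-5,1] → [-5,1] (was [-3,-3]); enqueue [2]
  #11 pop 4: in=[-5,1] → [-5,3] (was [-5,-1]); enqueue []
  #12 pop 5: in=[-5,3] → [-5,5] (was [-5,1]); enqueue [1,3]
  #13 pop 0: in=[-5,1] → [-4,2] (was [-2,-2]); enqueue [4,5]
  #14 pop 2: in=[-5,1] → [-5,0] (was [-4,-4]); enqueue [0]
  #15 pop 1: in=[-5,5] → [-5,5] (was [-5,1]); enqueue []
  #16 pop 3: in=[-5,5] → [-5,5] (was [-5,1]); enqueue [2]
  #17 pop 4: in=[-5,5] → [-5,5] (was [-5,3]); enqueue []
  #18 pop 5: in=[-5,5] → [-5,5] (no change)
  #19 pop 0: in=[-5,5] → [-4,5] (was [-4,2]); enqueue [4,5]
  #20 pop 2: in=[-5,5] → [-5,4] (was [-5,0]); enqueue [0]
  #21 pop 4: in=[-5,5] → [-5,5] (no change)
  #22 pop 5: in=[-5,5] → [-5,5] (no change)
  #23 pop 0: in=[-5,5] → [-4,5] (no change)

Fixpoint:
  val[0] = [-4,5]
  val[1] = [-5,5]
  val[2] = [-5,4]
  val[3] = [-5,5]
  val[4] = [-5,5]
  val[5] = [-5,5]

no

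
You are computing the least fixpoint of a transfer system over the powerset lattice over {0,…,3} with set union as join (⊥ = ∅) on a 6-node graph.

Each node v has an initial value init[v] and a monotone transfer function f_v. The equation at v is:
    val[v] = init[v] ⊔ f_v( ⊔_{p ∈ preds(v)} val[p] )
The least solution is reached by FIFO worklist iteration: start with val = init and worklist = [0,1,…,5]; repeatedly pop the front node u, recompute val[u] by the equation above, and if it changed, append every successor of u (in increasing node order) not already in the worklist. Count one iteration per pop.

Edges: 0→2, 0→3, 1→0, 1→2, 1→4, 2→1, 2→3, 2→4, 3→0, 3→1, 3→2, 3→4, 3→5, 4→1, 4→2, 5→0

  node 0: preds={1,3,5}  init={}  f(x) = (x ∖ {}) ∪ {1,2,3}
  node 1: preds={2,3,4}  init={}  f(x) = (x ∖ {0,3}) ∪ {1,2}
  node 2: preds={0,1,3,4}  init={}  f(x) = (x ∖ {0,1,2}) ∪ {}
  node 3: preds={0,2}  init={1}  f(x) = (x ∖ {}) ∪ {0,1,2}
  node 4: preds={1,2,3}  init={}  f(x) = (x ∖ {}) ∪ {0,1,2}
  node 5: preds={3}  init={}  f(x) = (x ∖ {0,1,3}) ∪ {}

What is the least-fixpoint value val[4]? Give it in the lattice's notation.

Iteration log — 10 steps:
  step 1. node 0  ⊔preds={1}  new={1,2,3}  old={}  +wl: 
  step 2. node 1  ⊔preds={1}  new={1,2}  old={}  +wl: 0
  step 3. node 2  ⊔preds={1,2,3}  new={3}  old={}  +wl: 1
  step 4. node 3  ⊔preds={1,2,3}  new={0,1,2,3}  old={1}  +wl: 2
  step 5. node 4  ⊔preds={0,1,2,3}  new={0,1,2,3}  old={}  +wl: 
  step 6. node 5  ⊔preds={0,1,2,3}  new={2}  old={}  +wl: 
  step 7. node 0  ⊔preds={0,1,2,3}  new={0,1,2,3}  old={1,2,3}  +wl: 3
  step 8. node 1  ⊔preds={0,1,2,3}  new={1,2}  stable
  step 9. node 2  ⊔preds={0,1,2,3}  new={3}  stable
  step 10. node 3  ⊔preds={0,1,2,3}  new={0,1,2,3}  stable

Least fixpoint reached:
  node 0: {0,1,2,3}
  node 1: {1,2}
  node 2: {3}
  node 3: {0,1,2,3}
  node 4: {0,1,2,3}
  node 5: {2}

{0,1,2,3}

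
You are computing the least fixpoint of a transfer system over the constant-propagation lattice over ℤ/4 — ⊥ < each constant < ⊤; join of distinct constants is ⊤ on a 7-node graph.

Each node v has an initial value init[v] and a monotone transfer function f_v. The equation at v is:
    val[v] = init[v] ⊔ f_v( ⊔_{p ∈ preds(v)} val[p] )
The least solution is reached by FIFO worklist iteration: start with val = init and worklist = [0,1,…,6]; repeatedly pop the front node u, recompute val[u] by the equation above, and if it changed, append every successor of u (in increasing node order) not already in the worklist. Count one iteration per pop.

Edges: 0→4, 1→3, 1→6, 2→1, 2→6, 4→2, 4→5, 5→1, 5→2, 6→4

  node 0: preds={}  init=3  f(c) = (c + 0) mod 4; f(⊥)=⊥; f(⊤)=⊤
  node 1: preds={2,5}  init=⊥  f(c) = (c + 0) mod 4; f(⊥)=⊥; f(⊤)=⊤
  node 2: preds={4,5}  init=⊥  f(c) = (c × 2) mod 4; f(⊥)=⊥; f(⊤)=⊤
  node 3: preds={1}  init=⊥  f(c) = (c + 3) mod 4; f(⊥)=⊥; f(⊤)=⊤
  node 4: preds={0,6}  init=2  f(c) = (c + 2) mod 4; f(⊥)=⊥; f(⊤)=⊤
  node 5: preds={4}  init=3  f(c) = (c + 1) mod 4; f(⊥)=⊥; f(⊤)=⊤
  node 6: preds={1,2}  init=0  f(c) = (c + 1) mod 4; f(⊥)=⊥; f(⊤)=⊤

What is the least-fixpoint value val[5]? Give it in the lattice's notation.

⊤

Iteration log — 12 steps:
  step 1. node 0  ⊔preds=⊥  new=3  stable
  step 2. node 1  ⊔preds=3  new=3  old=⊥  +wl: 
  step 3. node 2  ⊔preds=⊤  new=⊤  old=⊥  +wl: 1
  step 4. node 3  ⊔preds=3  new=2  old=⊥  +wl: 
  step 5. node 4  ⊔preds=⊤  new=⊤  old=2  +wl: 2
  step 6. node 5  ⊔preds=⊤  new=⊤  old=3  +wl: 
  step 7. node 6  ⊔preds=⊤  new=⊤  old=0  +wl: 4
  step 8. node 1  ⊔preds=⊤  new=⊤  old=3  +wl: 3,6
  step 9. node 2  ⊔preds=⊤  new=⊤  stable
  step 10. node 4  ⊔preds=⊤  new=⊤  stable
  step 11. node 3  ⊔preds=⊤  new=⊤  old=2  +wl: 
  step 12. node 6  ⊔preds=⊤  new=⊤  stable

Least fixpoint reached:
  node 0: 3
  node 1: ⊤
  node 2: ⊤
  node 3: ⊤
  node 4: ⊤
  node 5: ⊤
  node 6: ⊤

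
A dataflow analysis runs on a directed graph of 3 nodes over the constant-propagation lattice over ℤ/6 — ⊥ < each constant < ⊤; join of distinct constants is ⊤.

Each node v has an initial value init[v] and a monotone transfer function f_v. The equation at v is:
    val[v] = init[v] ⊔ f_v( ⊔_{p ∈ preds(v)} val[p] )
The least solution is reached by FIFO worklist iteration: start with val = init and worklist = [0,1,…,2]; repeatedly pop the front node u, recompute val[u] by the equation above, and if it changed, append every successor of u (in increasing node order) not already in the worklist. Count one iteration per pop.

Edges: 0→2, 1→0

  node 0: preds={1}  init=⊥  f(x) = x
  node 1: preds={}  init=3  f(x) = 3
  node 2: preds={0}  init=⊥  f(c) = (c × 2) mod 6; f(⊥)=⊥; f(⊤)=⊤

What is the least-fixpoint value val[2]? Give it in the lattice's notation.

0

Worklist (3 pops):
  #1 pop 0: in=3 → 3 (was ⊥); enqueue []
  #2 pop 1: in=⊥ → 3 (no change)
  #3 pop 2: in=3 → 0 (was ⊥); enqueue []

Fixpoint:
  val[0] = 3
  val[1] = 3
  val[2] = 0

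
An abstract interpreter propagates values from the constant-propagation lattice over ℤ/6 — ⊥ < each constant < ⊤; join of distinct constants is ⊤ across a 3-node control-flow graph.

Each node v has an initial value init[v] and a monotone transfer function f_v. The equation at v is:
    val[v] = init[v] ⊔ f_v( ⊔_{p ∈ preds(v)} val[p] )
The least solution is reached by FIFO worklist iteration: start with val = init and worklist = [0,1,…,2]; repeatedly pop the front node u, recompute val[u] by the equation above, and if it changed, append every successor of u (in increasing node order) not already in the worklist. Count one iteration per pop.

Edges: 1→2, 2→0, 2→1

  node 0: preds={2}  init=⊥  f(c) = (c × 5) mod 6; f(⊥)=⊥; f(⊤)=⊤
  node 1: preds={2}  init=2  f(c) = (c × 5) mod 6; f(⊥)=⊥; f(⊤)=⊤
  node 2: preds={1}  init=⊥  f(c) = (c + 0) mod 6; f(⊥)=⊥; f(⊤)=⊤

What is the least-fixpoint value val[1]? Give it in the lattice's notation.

Iteration log — 8 steps:
  step 1. node 0  ⊔preds=⊥  new=⊥  stable
  step 2. node 1  ⊔preds=⊥  new=2  stable
  step 3. node 2  ⊔preds=2  new=2  old=⊥  +wl: 0,1
  step 4. node 0  ⊔preds=2  new=4  old=⊥  +wl: 
  step 5. node 1  ⊔preds=2  new=⊤  old=2  +wl: 2
  step 6. node 2  ⊔preds=⊤  new=⊤  old=2  +wl: 0,1
  step 7. node 0  ⊔preds=⊤  new=⊤  old=4  +wl: 
  step 8. node 1  ⊔preds=⊤  new=⊤  stable

Least fixpoint reached:
  node 0: ⊤
  node 1: ⊤
  node 2: ⊤

⊤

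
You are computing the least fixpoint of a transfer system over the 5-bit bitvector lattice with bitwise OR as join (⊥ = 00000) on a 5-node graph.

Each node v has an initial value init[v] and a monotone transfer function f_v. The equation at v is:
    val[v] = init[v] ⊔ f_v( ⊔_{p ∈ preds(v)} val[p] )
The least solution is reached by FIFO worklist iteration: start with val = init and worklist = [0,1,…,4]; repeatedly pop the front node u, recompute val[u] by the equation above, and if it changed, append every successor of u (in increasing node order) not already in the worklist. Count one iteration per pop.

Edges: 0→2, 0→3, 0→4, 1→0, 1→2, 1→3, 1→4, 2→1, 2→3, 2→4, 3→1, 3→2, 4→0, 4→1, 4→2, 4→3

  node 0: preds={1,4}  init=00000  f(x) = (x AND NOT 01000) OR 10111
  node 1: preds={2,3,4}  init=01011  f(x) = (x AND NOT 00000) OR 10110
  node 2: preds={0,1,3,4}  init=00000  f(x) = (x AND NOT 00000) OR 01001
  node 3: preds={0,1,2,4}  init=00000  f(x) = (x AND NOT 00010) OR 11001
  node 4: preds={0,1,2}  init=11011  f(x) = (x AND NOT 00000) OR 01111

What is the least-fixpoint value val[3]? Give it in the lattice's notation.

Worklist (9 pops):
  #1 pop 0: in=11011 → 10111 (was 00000); enqueue []
  #2 pop 1: in=11011 → 11111 (was 01011); enqueue [0]
  #3 pop 2: in=11111 → 11111 (was 00000); enqueue [1]
  #4 pop 3: in=11111 → 11101 (was 00000); enqueue [2]
  #5 pop 4: in=11111 → 11111 (was 11011); enqueue [3]
  #6 pop 0: in=11111 → 10111 (no change)
  #7 pop 1: in=11111 → 11111 (no change)
  #8 pop 2: in=11111 → 11111 (no change)
  #9 pop 3: in=11111 → 11101 (no change)

Fixpoint:
  val[0] = 10111
  val[1] = 11111
  val[2] = 11111
  val[3] = 11101
  val[4] = 11111

11101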